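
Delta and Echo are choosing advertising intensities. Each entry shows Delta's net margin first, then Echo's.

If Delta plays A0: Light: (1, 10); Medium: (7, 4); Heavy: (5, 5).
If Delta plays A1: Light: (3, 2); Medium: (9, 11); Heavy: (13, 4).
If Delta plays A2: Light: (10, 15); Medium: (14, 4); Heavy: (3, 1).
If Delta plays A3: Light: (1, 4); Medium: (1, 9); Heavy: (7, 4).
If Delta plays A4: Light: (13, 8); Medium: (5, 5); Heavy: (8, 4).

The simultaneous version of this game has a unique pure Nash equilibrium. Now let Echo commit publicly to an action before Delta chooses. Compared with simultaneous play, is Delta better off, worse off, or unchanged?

unchanged

Delta best-responds to each possible Echo move:
- Light: BR = A4, leader payoff 8.
- Medium: BR = A2, leader payoff 4.
- Heavy: BR = A1, leader payoff 4.
Maximizing over 8, 4, 4, Echo chooses Light. Subgame-perfect outcome: (A4, Light) with payoffs (13, 8).
Under simultaneous play:
Delta's best replies: Light→A4; Medium→A2; Heavy→A1.
Echo's best replies: A0→Light; A1→Medium; A2→Light; A3→Medium; A4→Light.
The unique mutual best reply is (A4, Light), giving (13, 8).
Delta earns 13 sequentially versus 13 at the Nash outcome: unchanged.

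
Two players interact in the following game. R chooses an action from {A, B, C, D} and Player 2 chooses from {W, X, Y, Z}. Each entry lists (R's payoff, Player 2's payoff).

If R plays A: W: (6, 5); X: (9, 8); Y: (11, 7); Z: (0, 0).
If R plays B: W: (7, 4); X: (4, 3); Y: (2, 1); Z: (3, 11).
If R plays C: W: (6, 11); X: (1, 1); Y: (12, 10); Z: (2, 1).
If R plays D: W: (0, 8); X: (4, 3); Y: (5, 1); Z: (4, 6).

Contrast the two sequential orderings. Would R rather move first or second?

second

If R leads: Player 2's best replies are A→X, B→Z, C→W, D→W; R's induced payoffs 9, 3, 6, 0; outcome (A, X), payoffs (9, 8).
If Player 2 leads: R's best replies are W→B, X→A, Y→C, Z→D; Player 2's induced payoffs 4, 8, 10, 6; outcome (C, Y), payoffs (12, 10).
R gets 9 moving first and 12 moving second, so R prefers to move second.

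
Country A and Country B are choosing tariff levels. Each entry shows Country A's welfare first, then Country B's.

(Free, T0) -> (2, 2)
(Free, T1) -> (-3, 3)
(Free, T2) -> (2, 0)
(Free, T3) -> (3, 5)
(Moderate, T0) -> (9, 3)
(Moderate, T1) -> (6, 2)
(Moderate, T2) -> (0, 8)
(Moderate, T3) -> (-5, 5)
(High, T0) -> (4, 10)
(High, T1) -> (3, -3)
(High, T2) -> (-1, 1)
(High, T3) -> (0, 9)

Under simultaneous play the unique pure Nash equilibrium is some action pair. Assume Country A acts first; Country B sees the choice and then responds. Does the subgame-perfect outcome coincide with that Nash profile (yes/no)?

no

Work backward from Country B's decision.
- Free → Country B plays T3 (best of 2, 3, 0, 5); Country A gets 3.
- Moderate → Country B plays T2 (best of 3, 2, 8, 5); Country A gets 0.
- High → Country B plays T0 (best of 10, -3, 1, 9); Country A gets 4.
Among 3, 0, 4, the best is 4 at High. Subgame-perfect outcome: (High, T0) with payoffs (4, 10).
For the simultaneous game, intersect best replies.
Country A's best replies: T0→Moderate; T1→Moderate; T2→Free; T3→Free.
Country B's best replies: Free→T3; Moderate→T2; High→T0.
The unique mutual best reply is (Free, T3), giving (3, 5).
Sequential outcome (High, T0) differs from the Nash profile (Free, T3).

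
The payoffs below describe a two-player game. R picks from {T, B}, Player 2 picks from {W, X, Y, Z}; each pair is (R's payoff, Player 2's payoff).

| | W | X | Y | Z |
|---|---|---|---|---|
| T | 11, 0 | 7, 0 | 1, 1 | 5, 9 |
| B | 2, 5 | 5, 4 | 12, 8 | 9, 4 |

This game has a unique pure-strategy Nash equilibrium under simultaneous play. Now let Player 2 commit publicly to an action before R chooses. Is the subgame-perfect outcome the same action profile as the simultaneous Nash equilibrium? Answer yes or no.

Backward induction with Player 2 moving first.
- W: BR = T, leader payoff 0.
- X: BR = T, leader payoff 0.
- Y: BR = B, leader payoff 8.
- Z: BR = B, leader payoff 4.
Maximizing over 0, 0, 8, 4, Player 2 chooses Y. Subgame-perfect outcome: (B, Y) with payoffs (12, 8).
For the simultaneous game, intersect best replies.
R's best replies: W→T; X→T; Y→B; Z→B.
Player 2's best replies: T→Z; B→Y.
The unique mutual best reply is (B, Y), giving (12, 8).
Sequential outcome (B, Y) coincides with the Nash profile (B, Y).

yes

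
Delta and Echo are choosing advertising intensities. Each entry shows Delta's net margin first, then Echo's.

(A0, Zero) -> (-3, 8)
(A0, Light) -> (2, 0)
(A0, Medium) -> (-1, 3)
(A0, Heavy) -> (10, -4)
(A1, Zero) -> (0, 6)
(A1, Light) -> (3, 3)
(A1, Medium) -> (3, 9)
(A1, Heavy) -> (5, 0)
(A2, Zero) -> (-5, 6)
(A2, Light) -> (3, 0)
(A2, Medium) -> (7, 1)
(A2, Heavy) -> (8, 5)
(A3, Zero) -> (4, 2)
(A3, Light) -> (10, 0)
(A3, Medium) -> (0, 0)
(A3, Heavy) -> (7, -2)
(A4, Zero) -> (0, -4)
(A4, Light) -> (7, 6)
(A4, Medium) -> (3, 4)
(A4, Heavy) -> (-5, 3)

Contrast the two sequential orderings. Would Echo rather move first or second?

second

If Delta leads: Echo's best replies are A0→Zero, A1→Medium, A2→Zero, A3→Zero, A4→Light; Delta's induced payoffs -3, 3, -5, 4, 7; outcome (A4, Light), payoffs (7, 6).
If Echo leads: Delta's best replies are Zero→A3, Light→A3, Medium→A2, Heavy→A0; Echo's induced payoffs 2, 0, 1, -4; outcome (A3, Zero), payoffs (4, 2).
Echo gets 2 moving first and 6 moving second, so Echo prefers to move second.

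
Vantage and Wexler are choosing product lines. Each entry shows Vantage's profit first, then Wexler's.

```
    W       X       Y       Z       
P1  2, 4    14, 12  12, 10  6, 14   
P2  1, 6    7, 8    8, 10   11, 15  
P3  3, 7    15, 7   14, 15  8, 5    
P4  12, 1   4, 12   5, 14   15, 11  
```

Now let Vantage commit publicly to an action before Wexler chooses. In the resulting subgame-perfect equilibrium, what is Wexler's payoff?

15

Backward induction with Vantage moving first.
- P1: Wexler compares 4, 12, 10, 14 and picks Z; Vantage would get 6.
- P2: Wexler compares 6, 8, 10, 15 and picks Z; Vantage would get 11.
- P3: Wexler compares 7, 7, 15, 5 and picks Y; Vantage would get 14.
- P4: Wexler compares 1, 12, 14, 11 and picks Y; Vantage would get 5.
Vantage's induced payoffs are 6, 11, 14, 5, so Vantage commits to P3. Subgame-perfect outcome: (P3, Y) with payoffs (14, 15).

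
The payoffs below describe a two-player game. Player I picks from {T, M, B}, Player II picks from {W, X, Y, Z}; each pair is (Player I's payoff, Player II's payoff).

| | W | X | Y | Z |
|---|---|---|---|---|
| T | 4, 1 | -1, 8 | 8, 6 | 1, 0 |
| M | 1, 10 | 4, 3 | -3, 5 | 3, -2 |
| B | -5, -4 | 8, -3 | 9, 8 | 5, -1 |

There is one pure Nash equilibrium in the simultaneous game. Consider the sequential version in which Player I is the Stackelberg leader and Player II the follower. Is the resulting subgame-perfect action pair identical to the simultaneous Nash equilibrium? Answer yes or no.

Player II best-responds to each possible Player I move:
- T: BR = X, leader payoff -1.
- M: BR = W, leader payoff 1.
- B: BR = Y, leader payoff 9.
Maximizing over -1, 1, 9, Player I chooses B. Subgame-perfect outcome: (B, Y) with payoffs (9, 8).
Under simultaneous play:
Player I's best replies: W→T; X→B; Y→B; Z→B.
Player II's best replies: T→X; M→W; B→Y.
The unique mutual best reply is (B, Y), giving (9, 8).
Sequential outcome (B, Y) coincides with the Nash profile (B, Y).

yes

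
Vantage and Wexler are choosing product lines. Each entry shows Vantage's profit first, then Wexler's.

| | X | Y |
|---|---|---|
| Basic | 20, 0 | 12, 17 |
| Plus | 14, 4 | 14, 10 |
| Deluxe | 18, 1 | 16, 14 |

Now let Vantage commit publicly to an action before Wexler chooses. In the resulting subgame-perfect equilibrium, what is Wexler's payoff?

14

Wexler best-responds to each possible Vantage move:
- Basic: BR = Y, leader payoff 12.
- Plus: BR = Y, leader payoff 14.
- Deluxe: BR = Y, leader payoff 16.
Maximizing over 12, 14, 16, Vantage chooses Deluxe. Subgame-perfect outcome: (Deluxe, Y) with payoffs (16, 14).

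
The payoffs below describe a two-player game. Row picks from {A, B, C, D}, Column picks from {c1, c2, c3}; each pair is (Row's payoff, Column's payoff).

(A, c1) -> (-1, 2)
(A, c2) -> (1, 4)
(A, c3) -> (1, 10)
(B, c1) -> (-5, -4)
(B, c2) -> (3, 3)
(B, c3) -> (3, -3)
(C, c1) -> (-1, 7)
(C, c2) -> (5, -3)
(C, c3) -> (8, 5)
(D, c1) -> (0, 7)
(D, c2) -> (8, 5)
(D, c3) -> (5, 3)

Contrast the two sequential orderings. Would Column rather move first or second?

first

If Row leads: Column's best replies are A→c3, B→c2, C→c1, D→c1; Row's induced payoffs 1, 3, -1, 0; outcome (B, c2), payoffs (3, 3).
If Column leads: Row's best replies are c1→D, c2→D, c3→C; Column's induced payoffs 7, 5, 5; outcome (D, c1), payoffs (0, 7).
Column gets 7 moving first and 3 moving second, so Column prefers to move first.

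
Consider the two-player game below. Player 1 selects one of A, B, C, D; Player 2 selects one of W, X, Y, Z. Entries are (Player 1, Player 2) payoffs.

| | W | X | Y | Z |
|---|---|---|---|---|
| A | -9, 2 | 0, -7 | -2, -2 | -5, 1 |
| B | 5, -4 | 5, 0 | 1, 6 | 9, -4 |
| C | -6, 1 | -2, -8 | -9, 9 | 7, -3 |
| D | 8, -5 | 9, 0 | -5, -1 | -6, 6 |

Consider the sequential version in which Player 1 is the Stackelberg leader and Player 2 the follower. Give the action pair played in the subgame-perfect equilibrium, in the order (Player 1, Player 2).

Work backward from Player 2's decision.
- A: Player 2 compares 2, -7, -2, 1 and picks W; Player 1 would get -9.
- B: Player 2 compares -4, 0, 6, -4 and picks Y; Player 1 would get 1.
- C: Player 2 compares 1, -8, 9, -3 and picks Y; Player 1 would get -9.
- D: Player 2 compares -5, 0, -1, 6 and picks Z; Player 1 would get -6.
Among -9, 1, -9, -6, the best is 1 at B. Subgame-perfect outcome: (B, Y) with payoffs (1, 6).

(B, Y)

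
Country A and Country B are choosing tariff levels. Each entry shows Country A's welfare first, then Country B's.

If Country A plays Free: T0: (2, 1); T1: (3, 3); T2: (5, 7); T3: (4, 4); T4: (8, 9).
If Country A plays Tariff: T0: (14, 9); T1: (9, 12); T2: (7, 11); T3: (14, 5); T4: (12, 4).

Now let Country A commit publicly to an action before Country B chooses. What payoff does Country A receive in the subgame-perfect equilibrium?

9

Solve by backward induction (Country A leads).
- Free: BR = T4, leader payoff 8.
- Tariff: BR = T1, leader payoff 9.
Country A's induced payoffs are 8, 9, so Country A commits to Tariff. Subgame-perfect outcome: (Tariff, T1) with payoffs (9, 12).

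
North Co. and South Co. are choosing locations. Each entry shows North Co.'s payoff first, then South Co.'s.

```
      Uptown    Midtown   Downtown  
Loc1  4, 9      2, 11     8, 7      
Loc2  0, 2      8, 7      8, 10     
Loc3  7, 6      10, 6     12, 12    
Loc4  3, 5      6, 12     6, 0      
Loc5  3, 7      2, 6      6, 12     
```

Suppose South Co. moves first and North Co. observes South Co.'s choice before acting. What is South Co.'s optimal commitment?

North Co. best-responds to each possible South Co. move:
- Uptown: North Co. compares 4, 0, 7, 3, 3 and picks Loc3; South Co. would get 6.
- Midtown: North Co. compares 2, 8, 10, 6, 2 and picks Loc3; South Co. would get 6.
- Downtown: North Co. compares 8, 8, 12, 6, 6 and picks Loc3; South Co. would get 12.
Among 6, 6, 12, the best is 12 at Downtown. Subgame-perfect outcome: (Loc3, Downtown) with payoffs (12, 12).

Downtown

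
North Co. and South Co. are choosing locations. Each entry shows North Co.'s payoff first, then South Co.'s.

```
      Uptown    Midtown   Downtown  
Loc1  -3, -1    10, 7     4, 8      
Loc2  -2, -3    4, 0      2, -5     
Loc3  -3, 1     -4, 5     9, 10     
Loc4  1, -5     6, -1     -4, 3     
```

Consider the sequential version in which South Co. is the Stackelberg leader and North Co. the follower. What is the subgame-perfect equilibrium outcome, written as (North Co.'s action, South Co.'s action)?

(Loc3, Downtown)

North Co. best-responds to each possible South Co. move:
- Uptown → North Co. plays Loc4 (best of -3, -2, -3, 1); South Co. gets -5.
- Midtown → North Co. plays Loc1 (best of 10, 4, -4, 6); South Co. gets 7.
- Downtown → North Co. plays Loc3 (best of 4, 2, 9, -4); South Co. gets 10.
Among -5, 7, 10, the best is 10 at Downtown. Subgame-perfect outcome: (Loc3, Downtown) with payoffs (9, 10).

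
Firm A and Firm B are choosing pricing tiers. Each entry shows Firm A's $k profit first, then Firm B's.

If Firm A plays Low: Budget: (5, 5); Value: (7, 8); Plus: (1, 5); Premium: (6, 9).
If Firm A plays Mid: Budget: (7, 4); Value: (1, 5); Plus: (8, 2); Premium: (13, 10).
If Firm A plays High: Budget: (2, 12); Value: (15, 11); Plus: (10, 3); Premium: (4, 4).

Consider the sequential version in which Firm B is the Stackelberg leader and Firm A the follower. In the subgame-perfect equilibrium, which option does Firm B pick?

Firm A best-responds to each possible Firm B move:
- Budget → Firm A plays Mid (best of 5, 7, 2); Firm B gets 4.
- Value → Firm A plays High (best of 7, 1, 15); Firm B gets 11.
- Plus → Firm A plays High (best of 1, 8, 10); Firm B gets 3.
- Premium → Firm A plays Mid (best of 6, 13, 4); Firm B gets 10.
Among 4, 11, 3, 10, the best is 11 at Value. Subgame-perfect outcome: (High, Value) with payoffs (15, 11).

Value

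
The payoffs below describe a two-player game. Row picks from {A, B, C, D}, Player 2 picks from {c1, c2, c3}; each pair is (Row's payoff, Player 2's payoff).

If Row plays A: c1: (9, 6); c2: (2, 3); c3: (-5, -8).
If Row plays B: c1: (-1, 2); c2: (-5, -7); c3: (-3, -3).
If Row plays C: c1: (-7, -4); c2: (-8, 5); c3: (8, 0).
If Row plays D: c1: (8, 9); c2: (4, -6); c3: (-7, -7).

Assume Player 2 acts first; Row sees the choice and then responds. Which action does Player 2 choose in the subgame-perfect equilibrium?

Solve by backward induction (Player 2 leads).
- c1: Row compares 9, -1, -7, 8 and picks A; Player 2 would get 6.
- c2: Row compares 2, -5, -8, 4 and picks D; Player 2 would get -6.
- c3: Row compares -5, -3, 8, -7 and picks C; Player 2 would get 0.
Among 6, -6, 0, the best is 6 at c1. Subgame-perfect outcome: (A, c1) with payoffs (9, 6).

c1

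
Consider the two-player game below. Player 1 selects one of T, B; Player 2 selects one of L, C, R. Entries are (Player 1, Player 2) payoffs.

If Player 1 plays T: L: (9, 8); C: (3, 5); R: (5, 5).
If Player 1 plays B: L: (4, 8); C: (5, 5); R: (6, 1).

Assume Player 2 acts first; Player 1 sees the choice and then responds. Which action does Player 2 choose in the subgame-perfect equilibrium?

L

Solve by backward induction (Player 2 leads).
- L: BR = T, leader payoff 8.
- C: BR = B, leader payoff 5.
- R: BR = B, leader payoff 1.
Maximizing over 8, 5, 1, Player 2 chooses L. Subgame-perfect outcome: (T, L) with payoffs (9, 8).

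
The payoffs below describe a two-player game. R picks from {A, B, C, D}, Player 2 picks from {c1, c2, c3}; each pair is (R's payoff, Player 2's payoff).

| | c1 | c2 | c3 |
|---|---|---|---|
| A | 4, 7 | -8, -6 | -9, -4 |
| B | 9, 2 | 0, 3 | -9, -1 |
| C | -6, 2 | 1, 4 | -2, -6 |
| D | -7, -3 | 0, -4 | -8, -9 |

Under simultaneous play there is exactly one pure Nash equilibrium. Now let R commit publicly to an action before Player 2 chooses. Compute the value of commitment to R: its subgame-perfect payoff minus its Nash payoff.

3

Backward induction with R moving first.
- A → Player 2 plays c1 (best of 7, -6, -4); R gets 4.
- B → Player 2 plays c2 (best of 2, 3, -1); R gets 0.
- C → Player 2 plays c2 (best of 2, 4, -6); R gets 1.
- D → Player 2 plays c1 (best of -3, -4, -9); R gets -7.
Among 4, 0, 1, -7, the best is 4 at A. Subgame-perfect outcome: (A, c1) with payoffs (4, 7).
For the simultaneous game, intersect best replies.
R's best replies: c1→B; c2→C; c3→C.
Player 2's best replies: A→c1; B→c2; C→c2; D→c1.
Only (C, c2) has each player best-responding; Nash payoffs (1, 4).
R's commitment gain: 4 − 1 = 3.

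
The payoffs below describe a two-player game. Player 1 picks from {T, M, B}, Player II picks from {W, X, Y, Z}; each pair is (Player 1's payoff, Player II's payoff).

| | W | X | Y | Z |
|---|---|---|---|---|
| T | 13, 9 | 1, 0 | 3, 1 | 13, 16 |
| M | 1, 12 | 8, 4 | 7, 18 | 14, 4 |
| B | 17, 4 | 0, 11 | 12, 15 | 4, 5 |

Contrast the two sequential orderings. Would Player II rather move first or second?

If Player 1 leads: Player II's best replies are T→Z, M→Y, B→Y; Player 1's induced payoffs 13, 7, 12; outcome (T, Z), payoffs (13, 16).
If Player II leads: Player 1's best replies are W→B, X→M, Y→B, Z→M; Player II's induced payoffs 4, 4, 15, 4; outcome (B, Y), payoffs (12, 15).
Player II gets 15 moving first and 16 moving second, so Player II prefers to move second.

second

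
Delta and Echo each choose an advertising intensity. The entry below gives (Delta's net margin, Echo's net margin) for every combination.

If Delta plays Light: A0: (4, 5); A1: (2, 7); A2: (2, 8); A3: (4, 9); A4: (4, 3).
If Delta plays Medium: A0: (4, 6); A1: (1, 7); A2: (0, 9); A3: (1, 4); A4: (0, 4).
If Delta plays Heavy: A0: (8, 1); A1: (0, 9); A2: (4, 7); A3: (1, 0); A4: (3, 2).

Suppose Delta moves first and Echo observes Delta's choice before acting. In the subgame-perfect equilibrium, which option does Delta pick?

Light

Solve by backward induction (Delta leads).
- Light → Echo plays A3 (best of 5, 7, 8, 9, 3); Delta gets 4.
- Medium → Echo plays A2 (best of 6, 7, 9, 4, 4); Delta gets 0.
- Heavy → Echo plays A1 (best of 1, 9, 7, 0, 2); Delta gets 0.
Delta's induced payoffs are 4, 0, 0, so Delta commits to Light. Subgame-perfect outcome: (Light, A3) with payoffs (4, 9).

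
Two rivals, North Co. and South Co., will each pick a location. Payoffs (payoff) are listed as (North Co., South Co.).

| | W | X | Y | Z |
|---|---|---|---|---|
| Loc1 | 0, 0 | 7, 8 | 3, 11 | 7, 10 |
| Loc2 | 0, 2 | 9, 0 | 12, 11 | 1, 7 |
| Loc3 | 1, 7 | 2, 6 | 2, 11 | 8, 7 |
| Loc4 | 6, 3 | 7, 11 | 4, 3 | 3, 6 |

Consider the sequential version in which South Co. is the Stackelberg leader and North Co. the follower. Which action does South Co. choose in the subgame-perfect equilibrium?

Y

Work backward from North Co.'s decision.
- W: North Co. compares 0, 0, 1, 6 and picks Loc4; South Co. would get 3.
- X: North Co. compares 7, 9, 2, 7 and picks Loc2; South Co. would get 0.
- Y: North Co. compares 3, 12, 2, 4 and picks Loc2; South Co. would get 11.
- Z: North Co. compares 7, 1, 8, 3 and picks Loc3; South Co. would get 7.
South Co.'s induced payoffs are 3, 0, 11, 7, so South Co. commits to Y. Subgame-perfect outcome: (Loc2, Y) with payoffs (12, 11).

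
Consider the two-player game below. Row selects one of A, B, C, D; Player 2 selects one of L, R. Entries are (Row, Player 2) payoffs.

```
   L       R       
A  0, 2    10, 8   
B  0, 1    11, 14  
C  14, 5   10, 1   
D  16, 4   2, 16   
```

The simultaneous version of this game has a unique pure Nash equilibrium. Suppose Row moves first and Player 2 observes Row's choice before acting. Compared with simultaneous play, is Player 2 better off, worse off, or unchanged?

Backward induction with Row moving first.
- A: BR = R, leader payoff 10.
- B: BR = R, leader payoff 11.
- C: BR = L, leader payoff 14.
- D: BR = R, leader payoff 2.
Among 10, 11, 14, 2, the best is 14 at C. Subgame-perfect outcome: (C, L) with payoffs (14, 5).
For the simultaneous game, intersect best replies.
Row's best replies: L→D; R→B.
Player 2's best replies: A→R; B→R; C→L; D→R.
Only (B, R) has each player best-responding; Nash payoffs (11, 14).
Player 2 earns 5 sequentially versus 14 at the Nash outcome: worse off.

worse off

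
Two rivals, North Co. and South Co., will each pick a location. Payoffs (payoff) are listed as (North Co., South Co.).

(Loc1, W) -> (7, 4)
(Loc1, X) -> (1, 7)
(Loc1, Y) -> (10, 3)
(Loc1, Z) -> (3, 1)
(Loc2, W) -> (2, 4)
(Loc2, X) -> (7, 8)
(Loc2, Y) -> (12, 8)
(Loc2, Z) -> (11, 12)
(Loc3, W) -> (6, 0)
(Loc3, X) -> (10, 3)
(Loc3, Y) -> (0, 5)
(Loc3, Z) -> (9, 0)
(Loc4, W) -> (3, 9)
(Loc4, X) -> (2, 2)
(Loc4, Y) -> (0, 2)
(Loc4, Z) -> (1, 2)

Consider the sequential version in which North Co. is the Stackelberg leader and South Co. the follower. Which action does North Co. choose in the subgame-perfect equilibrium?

South Co. best-responds to each possible North Co. move:
- Loc1: South Co. compares 4, 7, 3, 1 and picks X; North Co. would get 1.
- Loc2: South Co. compares 4, 8, 8, 12 and picks Z; North Co. would get 11.
- Loc3: South Co. compares 0, 3, 5, 0 and picks Y; North Co. would get 0.
- Loc4: South Co. compares 9, 2, 2, 2 and picks W; North Co. would get 3.
Maximizing over 1, 11, 0, 3, North Co. chooses Loc2. Subgame-perfect outcome: (Loc2, Z) with payoffs (11, 12).

Loc2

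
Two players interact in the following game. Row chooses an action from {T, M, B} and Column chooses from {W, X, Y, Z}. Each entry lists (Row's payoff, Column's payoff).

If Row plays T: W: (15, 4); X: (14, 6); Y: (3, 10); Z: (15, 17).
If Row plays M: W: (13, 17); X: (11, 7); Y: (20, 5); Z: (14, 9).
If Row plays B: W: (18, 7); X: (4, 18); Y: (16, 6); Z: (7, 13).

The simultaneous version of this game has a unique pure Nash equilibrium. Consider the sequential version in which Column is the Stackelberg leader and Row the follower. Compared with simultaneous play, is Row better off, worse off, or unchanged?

Row best-responds to each possible Column move:
- W: Row compares 15, 13, 18 and picks B; Column would get 7.
- X: Row compares 14, 11, 4 and picks T; Column would get 6.
- Y: Row compares 3, 20, 16 and picks M; Column would get 5.
- Z: Row compares 15, 14, 7 and picks T; Column would get 17.
Among 7, 6, 5, 17, the best is 17 at Z. Subgame-perfect outcome: (T, Z) with payoffs (15, 17).
Under simultaneous play:
Row's best replies: W→B; X→T; Y→M; Z→T.
Column's best replies: T→Z; M→W; B→X.
The unique mutual best reply is (T, Z), giving (15, 17).
Row earns 15 sequentially versus 15 at the Nash outcome: unchanged.

unchanged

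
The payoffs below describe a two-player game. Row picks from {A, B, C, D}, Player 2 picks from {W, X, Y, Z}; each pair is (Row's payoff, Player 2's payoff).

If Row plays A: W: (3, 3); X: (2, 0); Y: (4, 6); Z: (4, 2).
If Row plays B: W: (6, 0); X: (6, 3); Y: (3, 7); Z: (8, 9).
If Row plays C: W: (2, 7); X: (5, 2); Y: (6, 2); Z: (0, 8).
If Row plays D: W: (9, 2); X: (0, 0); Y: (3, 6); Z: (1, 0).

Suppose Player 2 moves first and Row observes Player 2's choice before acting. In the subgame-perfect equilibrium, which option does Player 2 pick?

Z

Work backward from Row's decision.
- W: Row compares 3, 6, 2, 9 and picks D; Player 2 would get 2.
- X: Row compares 2, 6, 5, 0 and picks B; Player 2 would get 3.
- Y: Row compares 4, 3, 6, 3 and picks C; Player 2 would get 2.
- Z: Row compares 4, 8, 0, 1 and picks B; Player 2 would get 9.
Among 2, 3, 2, 9, the best is 9 at Z. Subgame-perfect outcome: (B, Z) with payoffs (8, 9).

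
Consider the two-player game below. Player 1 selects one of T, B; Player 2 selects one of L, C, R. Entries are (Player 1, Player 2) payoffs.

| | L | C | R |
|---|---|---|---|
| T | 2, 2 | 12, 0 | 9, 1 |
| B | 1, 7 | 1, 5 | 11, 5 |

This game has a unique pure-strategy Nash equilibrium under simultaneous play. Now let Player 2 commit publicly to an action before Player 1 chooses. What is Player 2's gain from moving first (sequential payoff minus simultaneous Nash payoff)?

3

Player 1 best-responds to each possible Player 2 move:
- L: BR = T, leader payoff 2.
- C: BR = T, leader payoff 0.
- R: BR = B, leader payoff 5.
Maximizing over 2, 0, 5, Player 2 chooses R. Subgame-perfect outcome: (B, R) with payoffs (11, 5).
For the simultaneous game, intersect best replies.
Player 1's best replies: L→T; C→T; R→B.
Player 2's best replies: T→L; B→L.
The unique mutual best reply is (T, L), giving (2, 2).
Player 2's commitment gain: 5 − 2 = 3.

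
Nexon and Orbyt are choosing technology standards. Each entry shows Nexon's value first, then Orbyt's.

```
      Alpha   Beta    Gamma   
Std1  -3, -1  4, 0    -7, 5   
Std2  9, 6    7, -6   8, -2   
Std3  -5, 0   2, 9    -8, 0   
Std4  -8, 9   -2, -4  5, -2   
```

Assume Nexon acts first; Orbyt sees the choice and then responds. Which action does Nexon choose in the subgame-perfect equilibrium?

Orbyt best-responds to each possible Nexon move:
- Std1: Orbyt compares -1, 0, 5 and picks Gamma; Nexon would get -7.
- Std2: Orbyt compares 6, -6, -2 and picks Alpha; Nexon would get 9.
- Std3: Orbyt compares 0, 9, 0 and picks Beta; Nexon would get 2.
- Std4: Orbyt compares 9, -4, -2 and picks Alpha; Nexon would get -8.
Among -7, 9, 2, -8, the best is 9 at Std2. Subgame-perfect outcome: (Std2, Alpha) with payoffs (9, 6).

Std2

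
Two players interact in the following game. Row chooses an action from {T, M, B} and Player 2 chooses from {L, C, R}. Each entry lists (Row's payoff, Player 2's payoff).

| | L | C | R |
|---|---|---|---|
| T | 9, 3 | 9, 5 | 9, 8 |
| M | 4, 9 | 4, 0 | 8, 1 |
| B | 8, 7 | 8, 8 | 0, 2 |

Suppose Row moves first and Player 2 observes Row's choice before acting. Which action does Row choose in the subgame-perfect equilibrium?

Solve by backward induction (Row leads).
- T: Player 2 compares 3, 5, 8 and picks R; Row would get 9.
- M: Player 2 compares 9, 0, 1 and picks L; Row would get 4.
- B: Player 2 compares 7, 8, 2 and picks C; Row would get 8.
Among 9, 4, 8, the best is 9 at T. Subgame-perfect outcome: (T, R) with payoffs (9, 8).

T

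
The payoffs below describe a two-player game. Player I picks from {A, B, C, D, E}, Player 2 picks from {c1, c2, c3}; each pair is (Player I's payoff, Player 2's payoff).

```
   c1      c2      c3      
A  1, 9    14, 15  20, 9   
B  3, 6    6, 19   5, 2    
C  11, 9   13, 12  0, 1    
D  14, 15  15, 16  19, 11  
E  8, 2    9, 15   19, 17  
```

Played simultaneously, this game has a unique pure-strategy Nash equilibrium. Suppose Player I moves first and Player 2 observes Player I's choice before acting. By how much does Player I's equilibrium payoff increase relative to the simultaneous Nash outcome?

Solve by backward induction (Player I leads).
- A → Player 2 plays c2 (best of 9, 15, 9); Player I gets 14.
- B → Player 2 plays c2 (best of 6, 19, 2); Player I gets 6.
- C → Player 2 plays c2 (best of 9, 12, 1); Player I gets 13.
- D → Player 2 plays c2 (best of 15, 16, 11); Player I gets 15.
- E → Player 2 plays c3 (best of 2, 15, 17); Player I gets 19.
Maximizing over 14, 6, 13, 15, 19, Player I chooses E. Subgame-perfect outcome: (E, c3) with payoffs (19, 17).
Under simultaneous play:
Player I's best replies: c1→D; c2→D; c3→A.
Player 2's best replies: A→c2; B→c2; C→c2; D→c2; E→c3.
Only (D, c2) has each player best-responding; Nash payoffs (15, 16).
Player I's commitment gain: 19 − 15 = 4.

4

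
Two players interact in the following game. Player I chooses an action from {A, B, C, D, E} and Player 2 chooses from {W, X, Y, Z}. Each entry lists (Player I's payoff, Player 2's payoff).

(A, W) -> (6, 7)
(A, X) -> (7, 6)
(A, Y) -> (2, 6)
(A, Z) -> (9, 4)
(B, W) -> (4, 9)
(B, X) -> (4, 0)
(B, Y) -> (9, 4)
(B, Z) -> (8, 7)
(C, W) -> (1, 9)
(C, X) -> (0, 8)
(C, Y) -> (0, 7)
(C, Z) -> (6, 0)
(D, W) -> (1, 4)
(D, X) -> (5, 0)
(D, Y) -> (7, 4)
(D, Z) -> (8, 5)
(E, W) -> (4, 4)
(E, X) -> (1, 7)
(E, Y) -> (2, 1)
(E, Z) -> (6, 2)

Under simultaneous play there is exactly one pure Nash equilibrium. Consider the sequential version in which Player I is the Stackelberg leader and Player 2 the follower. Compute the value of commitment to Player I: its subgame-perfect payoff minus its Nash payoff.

2

Backward induction with Player I moving first.
- A: Player 2 compares 7, 6, 6, 4 and picks W; Player I would get 6.
- B: Player 2 compares 9, 0, 4, 7 and picks W; Player I would get 4.
- C: Player 2 compares 9, 8, 7, 0 and picks W; Player I would get 1.
- D: Player 2 compares 4, 0, 4, 5 and picks Z; Player I would get 8.
- E: Player 2 compares 4, 7, 1, 2 and picks X; Player I would get 1.
Among 6, 4, 1, 8, 1, the best is 8 at D. Subgame-perfect outcome: (D, Z) with payoffs (8, 5).
Under simultaneous play:
Player I's best replies: W→A; X→A; Y→B; Z→A.
Player 2's best replies: A→W; B→W; C→W; D→Z; E→X.
Only (A, W) has each player best-responding; Nash payoffs (6, 7).
Player I's commitment gain: 8 − 6 = 2.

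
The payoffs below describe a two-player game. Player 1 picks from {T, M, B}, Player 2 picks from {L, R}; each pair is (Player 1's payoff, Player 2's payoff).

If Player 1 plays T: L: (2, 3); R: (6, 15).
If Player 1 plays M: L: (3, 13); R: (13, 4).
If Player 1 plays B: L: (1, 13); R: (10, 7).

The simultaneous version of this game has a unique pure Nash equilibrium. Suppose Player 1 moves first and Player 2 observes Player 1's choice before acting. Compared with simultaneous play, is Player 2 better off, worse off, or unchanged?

Solve by backward induction (Player 1 leads).
- T: BR = R, leader payoff 6.
- M: BR = L, leader payoff 3.
- B: BR = L, leader payoff 1.
Maximizing over 6, 3, 1, Player 1 chooses T. Subgame-perfect outcome: (T, R) with payoffs (6, 15).
For the simultaneous game, intersect best replies.
Player 1's best replies: L→M; R→M.
Player 2's best replies: T→R; M→L; B→L.
Only (M, L) has each player best-responding; Nash payoffs (3, 13).
Player 2 earns 15 sequentially versus 13 at the Nash outcome: better off.

better off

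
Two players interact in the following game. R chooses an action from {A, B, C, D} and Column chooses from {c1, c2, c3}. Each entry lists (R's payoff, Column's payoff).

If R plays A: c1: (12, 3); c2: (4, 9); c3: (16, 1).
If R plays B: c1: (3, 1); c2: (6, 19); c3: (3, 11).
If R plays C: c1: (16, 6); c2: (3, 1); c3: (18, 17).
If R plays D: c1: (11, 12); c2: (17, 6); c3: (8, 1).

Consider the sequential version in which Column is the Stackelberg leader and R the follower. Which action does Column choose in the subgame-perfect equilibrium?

Solve by backward induction (Column leads).
- c1: R compares 12, 3, 16, 11 and picks C; Column would get 6.
- c2: R compares 4, 6, 3, 17 and picks D; Column would get 6.
- c3: R compares 16, 3, 18, 8 and picks C; Column would get 17.
Among 6, 6, 17, the best is 17 at c3. Subgame-perfect outcome: (C, c3) with payoffs (18, 17).

c3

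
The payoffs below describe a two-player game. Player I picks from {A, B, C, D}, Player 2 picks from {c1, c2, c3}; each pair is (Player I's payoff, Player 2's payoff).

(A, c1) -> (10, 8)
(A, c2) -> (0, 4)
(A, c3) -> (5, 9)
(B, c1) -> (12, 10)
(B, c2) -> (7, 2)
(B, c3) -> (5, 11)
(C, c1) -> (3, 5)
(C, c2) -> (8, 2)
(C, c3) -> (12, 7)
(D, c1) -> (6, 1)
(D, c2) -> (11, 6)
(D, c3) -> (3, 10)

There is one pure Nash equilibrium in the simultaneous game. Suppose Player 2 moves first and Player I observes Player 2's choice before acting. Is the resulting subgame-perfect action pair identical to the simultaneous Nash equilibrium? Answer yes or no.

Work backward from Player I's decision.
- c1 → Player I plays B (best of 10, 12, 3, 6); Player 2 gets 10.
- c2 → Player I plays D (best of 0, 7, 8, 11); Player 2 gets 6.
- c3 → Player I plays C (best of 5, 5, 12, 3); Player 2 gets 7.
Player 2's induced payoffs are 10, 6, 7, so Player 2 commits to c1. Subgame-perfect outcome: (B, c1) with payoffs (12, 10).
For the simultaneous game, intersect best replies.
Player I's best replies: c1→B; c2→D; c3→C.
Player 2's best replies: A→c3; B→c3; C→c3; D→c3.
Only (C, c3) has each player best-responding; Nash payoffs (12, 7).
Sequential outcome (B, c1) differs from the Nash profile (C, c3).

no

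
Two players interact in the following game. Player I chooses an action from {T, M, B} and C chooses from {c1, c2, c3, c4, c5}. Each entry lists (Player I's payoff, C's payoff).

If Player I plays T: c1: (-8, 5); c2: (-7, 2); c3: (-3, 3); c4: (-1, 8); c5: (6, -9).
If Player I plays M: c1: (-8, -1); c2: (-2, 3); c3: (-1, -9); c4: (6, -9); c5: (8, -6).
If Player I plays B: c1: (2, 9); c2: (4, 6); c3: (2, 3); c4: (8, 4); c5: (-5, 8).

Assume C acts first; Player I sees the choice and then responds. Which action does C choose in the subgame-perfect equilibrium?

Work backward from Player I's decision.
- c1: Player I compares -8, -8, 2 and picks B; C would get 9.
- c2: Player I compares -7, -2, 4 and picks B; C would get 6.
- c3: Player I compares -3, -1, 2 and picks B; C would get 3.
- c4: Player I compares -1, 6, 8 and picks B; C would get 4.
- c5: Player I compares 6, 8, -5 and picks M; C would get -6.
Maximizing over 9, 6, 3, 4, -6, C chooses c1. Subgame-perfect outcome: (B, c1) with payoffs (2, 9).

c1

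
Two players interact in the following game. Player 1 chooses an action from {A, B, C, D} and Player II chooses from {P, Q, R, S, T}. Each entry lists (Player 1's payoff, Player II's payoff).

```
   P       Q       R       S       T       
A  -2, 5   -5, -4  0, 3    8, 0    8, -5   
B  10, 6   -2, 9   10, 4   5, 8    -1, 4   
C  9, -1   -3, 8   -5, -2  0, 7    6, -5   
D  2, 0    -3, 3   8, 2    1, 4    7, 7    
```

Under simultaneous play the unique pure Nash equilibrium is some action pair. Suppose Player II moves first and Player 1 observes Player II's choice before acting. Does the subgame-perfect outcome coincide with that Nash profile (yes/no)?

Backward induction with Player II moving first.
- P: Player 1 compares -2, 10, 9, 2 and picks B; Player II would get 6.
- Q: Player 1 compares -5, -2, -3, -3 and picks B; Player II would get 9.
- R: Player 1 compares 0, 10, -5, 8 and picks B; Player II would get 4.
- S: Player 1 compares 8, 5, 0, 1 and picks A; Player II would get 0.
- T: Player 1 compares 8, -1, 6, 7 and picks A; Player II would get -5.
Player II's induced payoffs are 6, 9, 4, 0, -5, so Player II commits to Q. Subgame-perfect outcome: (B, Q) with payoffs (-2, 9).
For the simultaneous game, intersect best replies.
Player 1's best replies: P→B; Q→B; R→B; S→A; T→A.
Player II's best replies: A→P; B→Q; C→Q; D→T.
Only (B, Q) has each player best-responding; Nash payoffs (-2, 9).
Sequential outcome (B, Q) coincides with the Nash profile (B, Q).

yes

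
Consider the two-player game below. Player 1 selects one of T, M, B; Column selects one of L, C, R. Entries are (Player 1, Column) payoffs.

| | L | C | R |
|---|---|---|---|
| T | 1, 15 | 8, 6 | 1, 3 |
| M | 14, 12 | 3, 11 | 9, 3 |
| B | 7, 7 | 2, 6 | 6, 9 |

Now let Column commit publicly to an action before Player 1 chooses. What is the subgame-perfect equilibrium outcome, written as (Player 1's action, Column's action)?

(M, L)

Player 1 best-responds to each possible Column move:
- L: BR = M, leader payoff 12.
- C: BR = T, leader payoff 6.
- R: BR = M, leader payoff 3.
Among 12, 6, 3, the best is 12 at L. Subgame-perfect outcome: (M, L) with payoffs (14, 12).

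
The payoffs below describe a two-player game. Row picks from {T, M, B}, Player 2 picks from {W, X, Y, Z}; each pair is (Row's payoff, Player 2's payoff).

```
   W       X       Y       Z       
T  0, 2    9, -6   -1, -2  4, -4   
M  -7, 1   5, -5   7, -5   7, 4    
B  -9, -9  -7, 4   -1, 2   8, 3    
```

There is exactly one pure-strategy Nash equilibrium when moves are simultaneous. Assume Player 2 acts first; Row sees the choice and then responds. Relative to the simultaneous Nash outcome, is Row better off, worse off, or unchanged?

better off

Work backward from Row's decision.
- W → Row plays T (best of 0, -7, -9); Player 2 gets 2.
- X → Row plays T (best of 9, 5, -7); Player 2 gets -6.
- Y → Row plays M (best of -1, 7, -1); Player 2 gets -5.
- Z → Row plays B (best of 4, 7, 8); Player 2 gets 3.
Player 2's induced payoffs are 2, -6, -5, 3, so Player 2 commits to Z. Subgame-perfect outcome: (B, Z) with payoffs (8, 3).
For the simultaneous game, intersect best replies.
Row's best replies: W→T; X→T; Y→M; Z→B.
Player 2's best replies: T→W; M→Z; B→X.
The unique mutual best reply is (T, W), giving (0, 2).
Row earns 8 sequentially versus 0 at the Nash outcome: better off.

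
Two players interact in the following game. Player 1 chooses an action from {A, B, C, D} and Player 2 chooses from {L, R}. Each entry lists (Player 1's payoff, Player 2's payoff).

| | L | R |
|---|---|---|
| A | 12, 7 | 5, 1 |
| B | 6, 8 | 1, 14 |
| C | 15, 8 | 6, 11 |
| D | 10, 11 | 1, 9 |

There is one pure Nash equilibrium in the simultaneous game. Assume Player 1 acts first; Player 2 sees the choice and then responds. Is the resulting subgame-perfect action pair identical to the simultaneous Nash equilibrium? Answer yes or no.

no

Solve by backward induction (Player 1 leads).
- A: Player 2 compares 7, 1 and picks L; Player 1 would get 12.
- B: Player 2 compares 8, 14 and picks R; Player 1 would get 1.
- C: Player 2 compares 8, 11 and picks R; Player 1 would get 6.
- D: Player 2 compares 11, 9 and picks L; Player 1 would get 10.
Player 1's induced payoffs are 12, 1, 6, 10, so Player 1 commits to A. Subgame-perfect outcome: (A, L) with payoffs (12, 7).
Now find the simultaneous Nash equilibrium.
Player 1's best replies: L→C; R→C.
Player 2's best replies: A→L; B→R; C→R; D→L.
Only (C, R) has each player best-responding; Nash payoffs (6, 11).
Sequential outcome (A, L) differs from the Nash profile (C, R).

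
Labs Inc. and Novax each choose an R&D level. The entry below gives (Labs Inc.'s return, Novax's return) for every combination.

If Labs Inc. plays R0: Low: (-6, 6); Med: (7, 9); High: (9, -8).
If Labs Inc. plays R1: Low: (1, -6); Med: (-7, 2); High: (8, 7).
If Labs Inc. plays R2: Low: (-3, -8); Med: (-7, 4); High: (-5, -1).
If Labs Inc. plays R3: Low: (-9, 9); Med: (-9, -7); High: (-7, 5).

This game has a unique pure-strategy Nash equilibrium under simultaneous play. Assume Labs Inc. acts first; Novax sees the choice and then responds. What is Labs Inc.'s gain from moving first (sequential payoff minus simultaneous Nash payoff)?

1

Novax best-responds to each possible Labs Inc. move:
- R0 → Novax plays Med (best of 6, 9, -8); Labs Inc. gets 7.
- R1 → Novax plays High (best of -6, 2, 7); Labs Inc. gets 8.
- R2 → Novax plays Med (best of -8, 4, -1); Labs Inc. gets -7.
- R3 → Novax plays Low (best of 9, -7, 5); Labs Inc. gets -9.
Among 7, 8, -7, -9, the best is 8 at R1. Subgame-perfect outcome: (R1, High) with payoffs (8, 7).
Now find the simultaneous Nash equilibrium.
Labs Inc.'s best replies: Low→R1; Med→R0; High→R0.
Novax's best replies: R0→Med; R1→High; R2→Med; R3→Low.
Only (R0, Med) has each player best-responding; Nash payoffs (7, 9).
Labs Inc.'s commitment gain: 8 − 7 = 1.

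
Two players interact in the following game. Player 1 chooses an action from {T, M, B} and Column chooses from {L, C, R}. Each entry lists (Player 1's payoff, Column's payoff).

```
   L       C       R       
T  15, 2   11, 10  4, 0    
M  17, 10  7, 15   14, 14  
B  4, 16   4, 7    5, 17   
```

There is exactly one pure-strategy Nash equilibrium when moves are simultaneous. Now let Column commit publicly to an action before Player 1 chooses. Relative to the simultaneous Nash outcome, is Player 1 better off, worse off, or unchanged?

better off

Solve by backward induction (Column leads).
- L: BR = M, leader payoff 10.
- C: BR = T, leader payoff 10.
- R: BR = M, leader payoff 14.
Column's induced payoffs are 10, 10, 14, so Column commits to R. Subgame-perfect outcome: (M, R) with payoffs (14, 14).
For the simultaneous game, intersect best replies.
Player 1's best replies: L→M; C→T; R→M.
Column's best replies: T→C; M→C; B→R.
The unique mutual best reply is (T, C), giving (11, 10).
Player 1 earns 14 sequentially versus 11 at the Nash outcome: better off.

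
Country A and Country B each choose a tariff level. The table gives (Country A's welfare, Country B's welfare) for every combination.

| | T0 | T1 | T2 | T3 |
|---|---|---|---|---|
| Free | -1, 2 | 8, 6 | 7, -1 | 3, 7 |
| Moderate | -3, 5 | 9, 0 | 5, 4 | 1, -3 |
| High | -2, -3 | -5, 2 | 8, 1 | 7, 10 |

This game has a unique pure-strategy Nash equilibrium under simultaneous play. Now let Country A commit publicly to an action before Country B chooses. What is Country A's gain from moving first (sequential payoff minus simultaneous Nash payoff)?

0

Backward induction with Country A moving first.
- Free: Country B compares 2, 6, -1, 7 and picks T3; Country A would get 3.
- Moderate: Country B compares 5, 0, 4, -3 and picks T0; Country A would get -3.
- High: Country B compares -3, 2, 1, 10 and picks T3; Country A would get 7.
Maximizing over 3, -3, 7, Country A chooses High. Subgame-perfect outcome: (High, T3) with payoffs (7, 10).
Now find the simultaneous Nash equilibrium.
Country A's best replies: T0→Free; T1→Moderate; T2→High; T3→High.
Country B's best replies: Free→T3; Moderate→T0; High→T3.
Only (High, T3) has each player best-responding; Nash payoffs (7, 10).
Country A's commitment gain: 7 − 7 = 0.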